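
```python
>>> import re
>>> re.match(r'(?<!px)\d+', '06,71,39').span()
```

(0, 2)

With `match`, the pattern is implicitly anchored at the beginning.
The match spans [0:2] → '06'.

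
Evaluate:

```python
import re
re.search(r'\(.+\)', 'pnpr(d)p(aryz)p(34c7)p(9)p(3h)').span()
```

(4, 30)

`re.search` tries every starting position until one works.
The match spans [4:30] → '(d)p(aryz)p(34c7)p(9)p(3h)'.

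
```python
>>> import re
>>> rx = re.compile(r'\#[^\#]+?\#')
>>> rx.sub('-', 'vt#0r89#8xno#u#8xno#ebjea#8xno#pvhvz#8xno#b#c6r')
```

'vt-8xno-8xno-8xno-8xno-c6r'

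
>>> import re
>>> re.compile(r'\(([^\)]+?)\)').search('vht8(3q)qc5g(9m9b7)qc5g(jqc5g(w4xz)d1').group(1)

'3q'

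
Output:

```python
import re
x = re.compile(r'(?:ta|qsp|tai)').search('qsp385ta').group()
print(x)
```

The match spans [0:3] → 'qsp'.

qsp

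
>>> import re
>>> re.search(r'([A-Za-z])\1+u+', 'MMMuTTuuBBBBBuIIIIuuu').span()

(0, 4)

A backreference is literal: `\1` must see the identical characters the first group matched.
`re.search` tries every starting position until one works.
The match spans [0:4] → 'MMMu'.
Captured: group 1 = 'M'.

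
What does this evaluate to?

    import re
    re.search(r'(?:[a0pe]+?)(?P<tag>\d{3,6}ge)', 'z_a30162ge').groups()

('30162ge',)

The pattern matches one or more of one of [a0pe] (lazy) (non-capturing group); then 3 to 6 of a digit, then the literal 'ge' (captured as 'tag').
`re.search` scans for the first position where the pattern succeeds.
The match spans [2:10] → 'a30162ge'.
Captured: group 1 = '30162ge'.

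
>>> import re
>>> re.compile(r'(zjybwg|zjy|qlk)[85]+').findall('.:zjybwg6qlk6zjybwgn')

[]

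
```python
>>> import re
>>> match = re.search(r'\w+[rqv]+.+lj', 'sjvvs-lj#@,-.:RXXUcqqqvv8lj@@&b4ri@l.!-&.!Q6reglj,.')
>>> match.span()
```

This matches one or more of a word character; then one or more of one of [rqv], then one or more of any character, then the literal 'lj'.
`re.search` tries every starting position until one works.
The match spans [0:49] → 'sjvvs-lj#@,-.:RXXUcqqqvv8lj@@&b4ri@l.!-&.!Q6reglj'.

(0, 49)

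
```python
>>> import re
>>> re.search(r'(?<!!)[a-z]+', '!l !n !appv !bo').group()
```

A negative assertion filters positions out without eating any characters.
The match spans [8:11] → 'ppv'.

'ppv'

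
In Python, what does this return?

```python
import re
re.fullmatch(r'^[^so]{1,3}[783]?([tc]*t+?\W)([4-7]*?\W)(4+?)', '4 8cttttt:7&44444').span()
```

(0, 17)

The pattern matches anchored at the start of the string; then 1 to 3 of any character except [so], then optionally one of [783]; then zero or more of one of [tc], then one or more of the literal 't' (lazy), then a non-word character (captured); then zero or more of a character in [4-7] (lazy), then a non-word character (captured); then one or more of a literal '4' (lazy) (captured).
`fullmatch` succeeds only if the pattern covers the string from start to end.
The match spans [0:17] → '4 8cttttt:7&44444'.
Captured: group 1 = 'cttttt:', group 2 = '7&', group 3 = '44444'.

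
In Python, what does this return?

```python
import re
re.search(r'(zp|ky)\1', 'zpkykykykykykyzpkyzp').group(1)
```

The match spans [2:6] → 'kyky'.
Captured: group 1 = 'ky'.

'ky'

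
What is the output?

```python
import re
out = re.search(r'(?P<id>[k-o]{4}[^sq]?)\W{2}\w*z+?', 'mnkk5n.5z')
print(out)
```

None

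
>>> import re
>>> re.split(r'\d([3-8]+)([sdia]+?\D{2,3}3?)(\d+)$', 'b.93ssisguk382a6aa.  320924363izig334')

['b.93ssisguk382a6aa.  3209', '4363', 'izig3', '34', '']

With a capturing group present, the delimiter's captured portion is kept in the result list.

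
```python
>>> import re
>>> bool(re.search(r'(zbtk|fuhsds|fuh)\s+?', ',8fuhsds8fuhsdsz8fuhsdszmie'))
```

False

`re.search` tries every starting position until one works.
Here nothing in the string fits, so the call returns None, and `bool(None)` is False.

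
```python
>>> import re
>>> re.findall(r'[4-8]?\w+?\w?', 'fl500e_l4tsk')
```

Lazy quantifiers expand one character at a time until the remainder of the pattern can match.
No capturing groups, so `findall` returns the 6 full match strings.

['fl', '500', 'e_', 'l4', 'ts', 'k']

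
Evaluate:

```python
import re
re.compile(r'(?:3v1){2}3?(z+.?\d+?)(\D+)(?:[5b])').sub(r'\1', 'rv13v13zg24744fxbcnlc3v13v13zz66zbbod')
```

This matches the literal '3v1' repeated 2 times, then optionally the literal '3'; then one or more of the literal 'z', then optionally any character, then one or more of a digit (lazy) (captured); then one or more of a non-digit (captured); then one of [5b] (non-capturing group).
Matches: at [21:35] → '3v13v13zz66zbb'.
The replacement refers to a captured group, so each match is rewritten using its own captured text.

'rv13v13zg24744fxbcnlczz66od'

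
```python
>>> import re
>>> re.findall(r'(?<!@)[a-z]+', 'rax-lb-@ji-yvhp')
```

['rax', 'lb', 'i', 'yvhp']

A negative assertion filters positions out without eating any characters.
No capturing groups, so `findall` returns the 4 full match strings.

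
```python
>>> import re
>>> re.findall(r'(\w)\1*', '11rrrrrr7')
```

['1', 'r', '7']

The backreference `\1` re-matches whatever the first group consumed, character for character.
Matches: at [0:2] match '11', group 1 = '1'; at [2:8] match 'rrrrrr', group 1 = 'r'; at [8:9] match '7', group 1 = '7'.
Because there's exactly one group, `findall` drops the full match and keeps group 1 from each hit.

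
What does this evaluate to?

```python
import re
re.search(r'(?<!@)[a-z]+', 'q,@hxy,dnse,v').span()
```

The negative lookahead/lookbehind blocks any match where the forbidden context is present.
The match spans [0:1] → 'q'.

(0, 1)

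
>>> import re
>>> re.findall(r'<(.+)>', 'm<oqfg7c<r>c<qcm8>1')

['oqfg7c<r>c<qcm8']

Because there's exactly one group, `findall` drops the full match and keeps group 1 from the one hit.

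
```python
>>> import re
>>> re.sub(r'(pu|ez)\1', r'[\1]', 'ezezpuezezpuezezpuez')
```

The backreference `\1` re-matches whatever the first group consumed, character for character.
Matches: at [0:4] → 'ezez'; at [6:10] → 'ezez'; at [12:16] → 'ezez'.
`\1` in the replacement pulls in group 1's text for each match.

'[ez]pu[ez]pu[ez]puez'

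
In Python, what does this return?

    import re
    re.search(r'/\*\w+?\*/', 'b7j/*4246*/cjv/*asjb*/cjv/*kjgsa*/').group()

The match spans [3:11] → '/*4246*/'.

'/*4246*/'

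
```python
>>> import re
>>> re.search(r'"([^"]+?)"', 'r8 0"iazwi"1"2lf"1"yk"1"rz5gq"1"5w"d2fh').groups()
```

('iazwi',)

The match spans [4:11] → '"iazwi"'.
Captured: group 1 = 'iazwi'.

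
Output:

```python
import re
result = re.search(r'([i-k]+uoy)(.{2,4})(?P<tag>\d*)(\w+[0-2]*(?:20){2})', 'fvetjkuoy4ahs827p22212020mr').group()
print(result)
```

jkuoy4ahs827p22212020

This matches one or more of a character in [i-k], then the literal 'uoy' (captured); then 2 to 4 of any character (captured); then zero or more of a digit (captured as 'tag'); then one or more of a word character, then zero or more of a character in [0-2], then the literal '20' repeated 2 times (captured).
The match spans [4:25] → 'jkuoy4ahs827p22212020'.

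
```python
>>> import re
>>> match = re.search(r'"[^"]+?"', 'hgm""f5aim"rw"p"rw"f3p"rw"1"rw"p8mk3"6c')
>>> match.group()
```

`re.search` tries every starting position until one works.
The match spans [4:11] → '"f5aim"'.

'"f5aim"'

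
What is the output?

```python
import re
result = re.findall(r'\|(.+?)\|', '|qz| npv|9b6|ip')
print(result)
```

['qz', '9b6']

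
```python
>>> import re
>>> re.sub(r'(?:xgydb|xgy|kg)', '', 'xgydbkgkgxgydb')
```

Alternation isn't longest-match — the leftmost alternative that fits at this position is chosen.
Matches: at [0:5] → 'xgydb'; at [5:7] → 'kg'; at [7:9] → 'kg'; at [9:14] → 'xgydb'.
`sub` substitutes '' at each match site.

''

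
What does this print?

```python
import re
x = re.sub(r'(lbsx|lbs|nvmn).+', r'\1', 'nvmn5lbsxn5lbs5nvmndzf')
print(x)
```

`\1` in the replacement pulls in group 1's text for each match.

nvmn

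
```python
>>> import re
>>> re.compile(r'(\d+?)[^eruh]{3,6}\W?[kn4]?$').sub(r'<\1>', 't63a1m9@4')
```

't<6>'

The pattern matches one or more of a digit (lazy) (captured); then 3 to 6 of any character except [eruh], then optionally a non-word character, then optionally one of [kn4]; then anchored at the end.
A non-greedy quantifier consumes as few characters as it can — just enough that the remainder of the pattern still matches from where it stops; whatever follows it matches normally.
Matches: at [1:9] → '63a1m9@4'.
Each match is replaced using the text its own group 1 captured.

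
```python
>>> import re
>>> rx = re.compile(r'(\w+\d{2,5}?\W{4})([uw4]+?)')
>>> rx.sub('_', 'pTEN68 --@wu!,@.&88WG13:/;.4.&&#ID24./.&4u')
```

The pattern matches one or more of a word character, then 2 to 5 of a digit (lazy), then exactly 4 of a non-word character (captured); then one or more of one of [uw4] (lazy) (captured).
Lazy quantifiers expand one character at a time until the remainder of the pattern can match.
Matches: at [0:11] → 'pTEN68 --@w'; at [17:28] → '88WG13:/;.4'; at [32:41] → 'ID24./.&4'.
`sub` substitutes '_' at each match site.

'_u!,@.&_.&&#_u'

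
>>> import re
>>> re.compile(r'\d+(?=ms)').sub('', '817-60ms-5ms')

'817-ms-ms'

The positive lookaround only admits positions where the adjacent text matches; those characters stay outside the span.
Matches: at [4:6] → '60'; at [9:10] → '5'.
Every occurrence is swapped for ''.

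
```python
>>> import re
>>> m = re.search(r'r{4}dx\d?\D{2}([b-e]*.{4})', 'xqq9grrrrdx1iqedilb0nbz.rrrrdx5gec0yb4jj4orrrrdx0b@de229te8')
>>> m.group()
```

'rrrrdx1iqedilb0'

The match spans [5:20] → 'rrrrdx1iqedilb0'.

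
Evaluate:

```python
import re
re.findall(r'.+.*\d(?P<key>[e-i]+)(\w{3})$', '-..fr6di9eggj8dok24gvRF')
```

[('g', 'vRF')]

Pattern: one or more of any character, then zero or more of any character, then a digit; then one or more of a character in [e-i] (captured as 'key'); then exactly 3 of a word character (captured); then anchored at the end.
`findall` packs the 2 group values into a tuple for every match.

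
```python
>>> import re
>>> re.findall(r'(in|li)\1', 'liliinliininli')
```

The backreference `\1` re-matches whatever the first group consumed, character for character.
Scanning left to right: at [0:4] match 'lili', group 1 = 'li'; at [8:12] match 'inin', group 1 = 'in'.
`findall` collects group 1 from each match (2 total).

['li', 'in']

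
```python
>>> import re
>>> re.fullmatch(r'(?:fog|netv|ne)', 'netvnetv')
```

`fullmatch` succeeds only if the pattern covers the string from start to end.
Here the pattern can't cover the whole string, so the call returns None.

None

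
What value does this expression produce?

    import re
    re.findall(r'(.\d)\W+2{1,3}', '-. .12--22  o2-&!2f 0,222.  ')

['12', 'o2', ' 0']

The pattern matches any character, then a digit (captured); then one or more of a non-word character, then 1 to 3 of the literal '2'.
Matches: at [4:10] match '12--22', group 1 = '12'; at [12:18] match 'o2-&!2', group 1 = 'o2'; at [19:25] match ' 0,222', group 1 = ' 0'.
One capturing group, so `findall` returns just the captured substring from each match — 3 in all.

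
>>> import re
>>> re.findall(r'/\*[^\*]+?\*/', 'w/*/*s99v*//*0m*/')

['/*s99v*/', '/*0m*/']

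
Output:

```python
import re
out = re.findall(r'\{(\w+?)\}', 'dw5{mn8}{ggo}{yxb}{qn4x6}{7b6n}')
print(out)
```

['mn8', 'ggo', 'yxb', 'qn4x6', '7b6n']

Matches: at [3:8] match '{mn8}', group 1 = 'mn8'; at [8:13] match '{ggo}', group 1 = 'ggo'; at [13:18] match '{yxb}', group 1 = 'yxb'; at [18:25] match '{qn4x6}', group 1 = 'qn4x6'; at [25:31] match '{7b6n}', group 1 = '7b6n'.
With a single group, `findall` returns only what that group captured — 5 items.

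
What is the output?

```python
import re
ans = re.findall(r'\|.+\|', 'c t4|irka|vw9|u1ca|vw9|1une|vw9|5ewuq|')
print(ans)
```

Matches: at [4:38] → '|irka|vw9|u1ca|vw9|1une|vw9|5ewuq|'.
No capturing groups, so `findall` returns the 1 full match string.

['|irka|vw9|u1ca|vw9|1une|vw9|5ewuq|']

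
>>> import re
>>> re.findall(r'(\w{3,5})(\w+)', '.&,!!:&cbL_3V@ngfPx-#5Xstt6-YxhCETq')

[('cbL_3', 'V'), ('ngfP', 'x'), ('5Xstt', '6'), ('YxhCE', 'Tq')]

This matches 3 to 5 of a word character (captured); then one or more of a word character (captured).
Matches: at [7:13] match 'cbL_3V', groups = ('cbL_3', 'V'); at [14:19] match 'ngfPx', groups = ('ngfP', 'x'); at [21:27] match '5Xstt6', groups = ('5Xstt', '6'); at [28:35] match 'YxhCETq', groups = ('YxhCE', 'Tq').
2 groups means each result is a tuple of 2 captured strings — 4 here.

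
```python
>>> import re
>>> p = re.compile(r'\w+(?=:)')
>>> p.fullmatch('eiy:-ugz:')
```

`re.fullmatch` is like wrapping the pattern in `^…$` (in single-line mode).
Here the string isn't matched end-to-end, so the call returns None.

None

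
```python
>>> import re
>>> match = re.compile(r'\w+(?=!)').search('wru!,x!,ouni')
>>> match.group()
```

'wru'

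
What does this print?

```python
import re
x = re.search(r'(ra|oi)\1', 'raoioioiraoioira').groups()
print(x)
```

The match spans [2:6] → 'oioi'.
Captured: group 1 = 'oi'.

('oi',)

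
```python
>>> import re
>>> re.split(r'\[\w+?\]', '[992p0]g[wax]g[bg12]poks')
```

['', 'g', 'g', 'poks']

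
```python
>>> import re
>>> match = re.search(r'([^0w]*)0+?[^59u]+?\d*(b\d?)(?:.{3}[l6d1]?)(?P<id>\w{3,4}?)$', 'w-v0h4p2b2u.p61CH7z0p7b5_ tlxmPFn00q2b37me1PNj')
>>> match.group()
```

This matches zero or more of any character except [0w] (captured); then one or more of the literal '0' (lazy), then one or more of any character except [59u] (lazy), then zero or more of a digit; then the literal 'b', then optionally a digit (captured); then exactly 3 of any character, then optionally one of [l6d1] (non-capturing group); then 3 to 4 of a word character (lazy) (captured as 'id'); then anchored at the end.
`search` walks the string left to right and returns the first match it finds.
The match spans [20:46] → 'p7b5_ tlxmPFn00q2b37me1PNj'.
Captured: group 1 = 'p7b5_ tlxmPFn', group 2 = 'b3', group 3 = 'PNj'.

'p7b5_ tlxmPFn00q2b37me1PNj'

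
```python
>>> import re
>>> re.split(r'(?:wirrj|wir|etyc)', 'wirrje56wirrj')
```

['', 'e56', '']

Branches in `(...|...)` are attempted left-to-right; the first branch that allows the whole pattern to succeed is taken.
The string is cut at each match, leaving 3 pieces.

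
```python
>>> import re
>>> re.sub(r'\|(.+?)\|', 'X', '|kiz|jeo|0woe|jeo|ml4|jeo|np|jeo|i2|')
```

`sub` substitutes 'X' at each match site.

'XjeoXjeoXjeoXjeoX'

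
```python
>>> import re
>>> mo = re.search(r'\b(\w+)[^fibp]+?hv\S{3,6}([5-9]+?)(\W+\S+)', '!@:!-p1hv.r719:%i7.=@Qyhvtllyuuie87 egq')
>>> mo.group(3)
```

Pattern: a word boundary (`\b`, zero-width); then one or more of a word character (captured); then one or more of any character except [fibp] (lazy), then the literal 'hv', then 3 to 6 of a non-whitespace character; then one or more of a character in [5-9] (lazy) (captured); then one or more of a non-word character, then one or more of a non-whitespace character (captured).
`re.search` tries every starting position until one works.
The match spans [5:35] → 'p1hv.r719:%i7.=@Qyhvtllyuuie87'.
Captured: group 1 = 'p', group 2 = '9', group 3 = ':%i7.=@Qyhvtllyuuie87'.

':%i7.=@Qyhvtllyuuie87'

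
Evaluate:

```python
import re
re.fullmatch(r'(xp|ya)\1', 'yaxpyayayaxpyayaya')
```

A backreference is literal: `\1` must see the identical characters the first group matched.
`re.fullmatch` is like wrapping the pattern in `^…$` (in single-line mode).
Here the string isn't matched end-to-end, so the call returns None.

None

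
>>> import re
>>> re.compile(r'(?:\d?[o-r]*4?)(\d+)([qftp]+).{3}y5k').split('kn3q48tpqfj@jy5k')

['kn', '8', 'tpqf', '']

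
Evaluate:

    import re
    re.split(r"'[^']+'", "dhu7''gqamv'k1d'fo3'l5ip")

Each match becomes a cut point; 3 segments remain.

["dhu7'", 'k1d', 'l5ip']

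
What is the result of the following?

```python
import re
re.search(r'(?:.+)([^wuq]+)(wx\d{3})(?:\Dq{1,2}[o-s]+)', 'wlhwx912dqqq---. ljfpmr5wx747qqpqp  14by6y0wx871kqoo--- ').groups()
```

('0', 'wx871')

Pattern: one or more of any character (non-capturing group); then one or more of any character except [wuq] (captured); then the literal 'wx', then exactly 3 of a digit (captured); then a non-digit, then 1 to 2 of a literal 'q', then one or more of a character in [o-s] (non-capturing group).
`search` walks the string left to right and returns the first match it finds.
The match spans [0:52] → 'wlhwx912dqqq---. ljfpmr5wx747qqpqp  14by6y0wx871kqoo'.
Captured: group 1 = '0', group 2 = 'wx871'.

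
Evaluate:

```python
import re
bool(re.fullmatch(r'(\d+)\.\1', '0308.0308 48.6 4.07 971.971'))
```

False

`fullmatch` succeeds only if the pattern covers the string from start to end.
Here the string isn't matched end-to-end, so the call returns None, and `bool(None)` is False.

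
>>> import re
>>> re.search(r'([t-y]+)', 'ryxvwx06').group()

'yxvwx'

This matches one or more of a character in [t-y] (captured).
`re.search` scans for the first position where the pattern succeeds.
The match spans [1:6] → 'yxvwx'.
Captured: group 1 = 'yxvwx'.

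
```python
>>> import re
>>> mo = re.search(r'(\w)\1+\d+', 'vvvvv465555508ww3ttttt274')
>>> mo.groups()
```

After group 1 captures some text, `\1` only succeeds where that same text appears again.
`re.search` tries every starting position until one works.
The match spans [0:14] → 'vvvvv465555508'.
Captured: group 1 = 'v'.

('v',)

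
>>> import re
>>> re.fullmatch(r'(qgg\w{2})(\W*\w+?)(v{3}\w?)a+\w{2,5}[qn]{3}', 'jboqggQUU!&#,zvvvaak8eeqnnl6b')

None

Pattern: the literal 'qgg', then exactly 2 of a word character (captured); then zero or more of a non-word character, then one or more of a word character (lazy) (captured); then exactly 3 of a literal 'v', then optionally a word character (captured); then one or more of a literal 'a', then 2 to 5 of a word character, then exactly 3 of one of [qn].
`fullmatch` succeeds only if the pattern covers the string from start to end.
Here the string isn't matched end-to-end, so the call returns None.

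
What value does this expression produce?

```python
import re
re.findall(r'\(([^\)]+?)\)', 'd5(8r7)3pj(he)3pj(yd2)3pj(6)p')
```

With a single group, `findall` returns only what that group captured — 4 items.

['8r7', 'he', 'yd2', '6']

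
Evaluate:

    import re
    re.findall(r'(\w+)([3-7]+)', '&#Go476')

[('Go47', '6')]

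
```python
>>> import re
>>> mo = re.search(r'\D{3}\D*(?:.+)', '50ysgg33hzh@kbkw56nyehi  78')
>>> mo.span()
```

(2, 27)

The pattern matches exactly 3 of a non-digit, then zero or more of a non-digit; then one or more of any character (non-capturing group).
`re.search` scans for the first position where the pattern succeeds.
The match spans [2:27] → 'ysgg33hzh@kbkw56nyehi  78'.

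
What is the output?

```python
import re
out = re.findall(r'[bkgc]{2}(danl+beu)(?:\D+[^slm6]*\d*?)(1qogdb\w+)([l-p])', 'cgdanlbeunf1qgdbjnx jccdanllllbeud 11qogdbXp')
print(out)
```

[('danllllbeu', '1qogdbX', 'p')]

The pattern matches exactly 2 of one of [bkgc]; then the literal 'dan', then one or more of the literal 'l', then the literal 'beu' (captured); then one or more of a non-digit, then zero or more of any character except [slm6], then zero or more of a digit (lazy) (non-capturing group); then the literal '1qo', then the literal 'gdb', then one or more of a word character (captured); then a character in [l-p] (captured).
Matches: at [21:44] match 'ccdanllllbeud 11qogdbXp', groups = ('danllllbeu', '1qogdbX', 'p').
Multiple groups make `findall` return tuples — one 3-tuple for the one match.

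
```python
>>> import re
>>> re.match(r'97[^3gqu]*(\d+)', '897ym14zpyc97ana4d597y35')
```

None

This matches the literal '97', then zero or more of any character except [3gqu]; then one or more of a digit (captured).
`re.match` won't scan ahead — the pattern has to work from the very first character.
Here the pattern fails at index 0, so the call returns None.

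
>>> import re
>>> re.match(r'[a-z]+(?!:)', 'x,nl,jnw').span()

The negative lookahead/lookbehind blocks any match where the forbidden context is present.
With `match`, the pattern is implicitly anchored at the beginning.
The match spans [0:1] → 'x'.

(0, 1)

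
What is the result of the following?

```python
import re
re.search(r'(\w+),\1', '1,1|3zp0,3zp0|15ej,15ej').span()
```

A backreference is literal: `\1` must see the identical characters the first group matched.
The match spans [0:3] → '1,1'.

(0, 3)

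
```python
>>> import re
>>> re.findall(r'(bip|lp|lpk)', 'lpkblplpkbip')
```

['lp', 'lp', 'lp', 'bip']

Alternation tries branches left to right and keeps the first one that lets the overall match succeed at that position.
`findall` collects group 1 from each match (4 total).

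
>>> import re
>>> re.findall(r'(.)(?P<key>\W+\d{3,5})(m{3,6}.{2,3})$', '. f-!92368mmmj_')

[('f', '-!92368', 'mmmj_')]

This matches any character (captured); then one or more of a non-word character, then 3 to 5 of a digit (captured as 'key'); then 3 to 6 of a literal 'm', then 2 to 3 of any character (captured); then anchored at the end.
Walking the string: at [2:15] match 'f-!92368mmmj_', groups = ('f', '-!92368', 'mmmj_').
Multiple groups make `findall` return tuples — one 3-tuple for the one match.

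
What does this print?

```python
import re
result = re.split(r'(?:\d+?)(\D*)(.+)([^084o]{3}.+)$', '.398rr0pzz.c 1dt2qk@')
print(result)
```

['.', '', '98rr0pzz.c 1dt', '2qk@', '']

This matches one or more of a digit (lazy) (non-capturing group); then zero or more of a non-digit (captured); then one or more of any character (captured); then exactly 3 of any character except [084o], then one or more of any character (captured); then anchored at the end.
With the lazy modifier that quantifier settles for the fewest repetitions that let the rest of the pattern succeed (the atoms after it are unaffected and can still be greedy).
Matches to split on: at [1:20] → '398rr0pzz.c 1dt2qk@'.
`re.split` interleaves the captured-group text with the surrounding fragments.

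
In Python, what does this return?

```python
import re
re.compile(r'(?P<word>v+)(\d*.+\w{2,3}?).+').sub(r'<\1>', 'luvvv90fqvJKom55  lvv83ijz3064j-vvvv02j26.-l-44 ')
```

'lu<vvv>'

Pattern: one or more of a literal 'v' (captured as 'word'); then zero or more of a digit, then one or more of any character, then 2 to 3 of a word character (lazy) (captured); then one or more of any character.
Matches: at [2:48] → 'vvv90fqvJKom55  lvv83ijz3064j-vvvv02j26.-l-44 '.
The replacement refers to a captured group, so each match is rewritten using its own captured text.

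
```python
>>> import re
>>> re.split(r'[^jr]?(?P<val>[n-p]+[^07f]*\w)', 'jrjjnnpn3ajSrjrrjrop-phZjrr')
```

Pattern: optionally any character except [jr]; then one or more of a character in [n-p], then zero or more of any character except [07f], then a word character (captured as 'val').
Matches to split on: at [4:27] → 'nnpn3ajSrjrrjrop-phZjrr'.
The group in the pattern means `split` returns the separators' captures alongside the pieces.

['jrjj', 'npn3ajSrjrrjrop-phZjrr', '']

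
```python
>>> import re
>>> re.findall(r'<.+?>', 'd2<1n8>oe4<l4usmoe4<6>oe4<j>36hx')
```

['<1n8>', '<l4usmoe4<6>', '<j>']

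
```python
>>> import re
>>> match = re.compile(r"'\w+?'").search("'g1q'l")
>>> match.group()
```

"'g1q'"

The match spans [0:5] → "'g1q'".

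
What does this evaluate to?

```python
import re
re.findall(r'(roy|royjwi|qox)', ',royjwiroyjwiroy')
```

['roy', 'roy', 'roy']

Branches in `(...|...)` are attempted left-to-right; the first branch that allows the whole pattern to succeed is taken.
Because there's exactly one group, `findall` drops the full match and keeps group 1 from each hit.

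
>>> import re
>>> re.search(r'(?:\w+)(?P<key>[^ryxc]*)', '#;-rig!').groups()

('!',)

This matches one or more of a word character (non-capturing group); then zero or more of any character except [ryxc] (captured as 'key').
`re.search` scans for the first position where the pattern succeeds.
The match spans [3:7] → 'rig!'.
Captured: group 1 = '!'.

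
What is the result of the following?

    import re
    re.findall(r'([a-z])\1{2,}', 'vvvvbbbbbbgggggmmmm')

['v', 'b', 'g', 'm']

`\1` is not a pattern — it's the concrete string captured by group 1, re-applied verbatim.
With a single group, `findall` returns only what that group captured — 4 items.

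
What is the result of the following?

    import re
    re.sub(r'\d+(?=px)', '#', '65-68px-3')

The `(?=…)`/`(?<=…)` assertion just peeks at neighbouring text; it doesn't advance the match position.
Every occurrence is swapped for '#'.

'65-#px-3'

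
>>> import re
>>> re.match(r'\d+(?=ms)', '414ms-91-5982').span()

The `(?=…)`/`(?<=…)` assertion just peeks at neighbouring text; it doesn't advance the match position.
`match` is anchored at position 0; if the pattern doesn't fit there, it returns None.
The match spans [0:3] → '414'.

(0, 3)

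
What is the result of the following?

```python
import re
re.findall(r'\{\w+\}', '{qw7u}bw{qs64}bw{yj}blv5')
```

Matches: at [0:6] → '{qw7u}'; at [8:14] → '{qs64}'; at [16:20] → '{yj}'.
No capturing groups, so `findall` returns the 3 full match strings.

['{qw7u}', '{qs64}', '{yj}']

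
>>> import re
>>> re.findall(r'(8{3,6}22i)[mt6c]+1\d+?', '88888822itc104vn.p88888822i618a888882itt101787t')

The pattern matches 3 to 6 of a literal '8', then the literal '22i' (captured); then one or more of one of [mt6c]; then a literal '1', then one or more of a digit (lazy).
One capturing group, so `findall` returns just the captured substring from each match — 2 in all.

['88888822i', '88888822i']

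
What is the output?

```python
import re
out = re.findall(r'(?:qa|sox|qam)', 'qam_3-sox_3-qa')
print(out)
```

Alternation tries branches left to right and keeps the first one that lets the overall match succeed at that position.
With no groups in the pattern, `findall` gives back each whole match — 3 here.

['qa', 'sox', 'qa']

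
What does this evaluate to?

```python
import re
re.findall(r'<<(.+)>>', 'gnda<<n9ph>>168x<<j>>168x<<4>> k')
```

Matches: at [4:30] match '<<n9ph>>168x<<j>>168x<<4>>', group 1 = 'n9ph>>168x<<j>>168x<<4'.
With a single group, `findall` returns only what that group captured — 1 item.

['n9ph>>168x<<j>>168x<<4']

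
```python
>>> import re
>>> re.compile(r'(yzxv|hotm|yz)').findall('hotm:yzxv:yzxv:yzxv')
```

Alternation tries branches left to right and keeps the first one that lets the overall match succeed at that position.
One capturing group, so `findall` returns just the captured substring from each match — 4 in all.

['hotm', 'yzxv', 'yzxv', 'yzxv']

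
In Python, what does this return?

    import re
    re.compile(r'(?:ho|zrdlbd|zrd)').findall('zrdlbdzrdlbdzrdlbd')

['zrdlbd', 'zrdlbd', 'zrdlbd']

Branches in `(...|...)` are attempted left-to-right; the first branch that allows the whole pattern to succeed is taken.
Walking the string: at [0:6] → 'zrdlbd'; at [6:12] → 'zrdlbd'; at [12:18] → 'zrdlbd'.
No capturing groups, so `findall` returns the 3 full match strings.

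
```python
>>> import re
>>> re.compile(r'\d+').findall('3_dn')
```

['3']

The pattern matches one or more of a digit.
Matches: at [0:1] → '3'.
With no groups in the pattern, `findall` gives back each whole match — 1 here.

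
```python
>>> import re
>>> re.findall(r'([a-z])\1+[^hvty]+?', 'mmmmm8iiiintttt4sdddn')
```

The backreference `\1` re-matches whatever the first group consumed, character for character.
Walking the string: at [0:6] match 'mmmmm8', group 1 = 'm'; at [6:11] match 'iiiin', group 1 = 'i'; at [11:16] match 'tttt4', group 1 = 't'; at [17:21] match 'dddn', group 1 = 'd'.
One capturing group, so `findall` returns just the captured substring from each match — 4 in all.

['m', 'i', 't', 'd']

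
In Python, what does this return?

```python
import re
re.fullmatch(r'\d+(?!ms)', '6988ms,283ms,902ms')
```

`re.fullmatch` is like wrapping the pattern in `^…$` (in single-line mode).
Here the string isn't matched end-to-end, so the call returns None.

None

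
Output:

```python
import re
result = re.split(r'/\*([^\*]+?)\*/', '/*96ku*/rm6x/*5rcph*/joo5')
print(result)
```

`re.split` interleaves the captured-group text with the surrounding fragments.

['', '96ku', 'rm6x', '5rcph', 'joo5']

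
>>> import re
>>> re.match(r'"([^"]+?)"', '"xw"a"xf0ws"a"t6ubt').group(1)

`match` is anchored at position 0; if the pattern doesn't fit there, it returns None.
The match spans [0:4] → '"xw"'.
Captured: group 1 = 'xw'.

'xw'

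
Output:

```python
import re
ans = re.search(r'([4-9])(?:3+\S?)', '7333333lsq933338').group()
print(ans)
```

7333333l

Pattern: a character in [4-9] (captured); then one or more of a literal '3', then optionally a non-whitespace character (non-capturing group).
The match spans [0:8] → '7333333l'.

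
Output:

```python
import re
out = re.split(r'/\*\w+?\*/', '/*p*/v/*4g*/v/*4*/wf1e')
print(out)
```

['', 'v', 'v', 'wf1e']

Matches to split on: at [0:5] → '/*p*/'; at [6:12] → '/*4g*/'; at [13:18] → '/*4*/'.
Splitting on the pattern gives 4 pieces.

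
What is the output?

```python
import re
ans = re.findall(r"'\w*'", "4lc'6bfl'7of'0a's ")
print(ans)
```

Matches: at [3:9] → "'6bfl'"; at [12:16] → "'0a'".
No capturing groups, so `findall` returns the 2 full match strings.

["'6bfl'", "'0a'"]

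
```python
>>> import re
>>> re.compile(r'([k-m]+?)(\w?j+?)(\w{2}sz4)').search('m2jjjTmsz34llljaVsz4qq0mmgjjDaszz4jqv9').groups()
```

The match spans [11:20] → 'llljaVsz4'.
Captured: group 1 = 'll', group 2 = 'lj', group 3 = 'aVsz4'.

('ll', 'lj', 'aVsz4')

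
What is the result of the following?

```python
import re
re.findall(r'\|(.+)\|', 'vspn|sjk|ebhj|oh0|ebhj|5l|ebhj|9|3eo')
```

Walking the string: at [4:33] match '|sjk|ebhj|oh0|ebhj|5l|ebhj|9|', group 1 = 'sjk|ebhj|oh0|ebhj|5l|ebhj|9'.
One capturing group, so `findall` returns just the captured substring from the one match — 1 in all.

['sjk|ebhj|oh0|ebhj|5l|ebhj|9']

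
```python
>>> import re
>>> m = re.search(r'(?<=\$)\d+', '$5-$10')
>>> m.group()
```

The `(?=…)`/`(?<=…)` assertion just peeks at neighbouring text; it doesn't advance the match position.
`search` walks the string left to right and returns the first match it finds.
The match spans [1:2] → '5'.

'5'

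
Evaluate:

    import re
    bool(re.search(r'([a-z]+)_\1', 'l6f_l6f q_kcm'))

False

After group 1 captures some text, `\1` only succeeds where that same text appears again.
Unlike `match`, `search` isn't anchored — it looks for the pattern anywhere in the string.
Here the pattern never matches, so the call returns None, and `bool(None)` is False.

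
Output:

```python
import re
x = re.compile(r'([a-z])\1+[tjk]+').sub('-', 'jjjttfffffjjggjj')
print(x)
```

---

A backreference is literal: `\1` must see the identical characters the first group matched.
Matches: at [0:5] → 'jjjtt'; at [5:12] → 'fffffjj'; at [12:16] → 'ggjj'.
Each match is replaced by '-'.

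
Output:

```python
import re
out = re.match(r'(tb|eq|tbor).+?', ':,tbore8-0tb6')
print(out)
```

None

`re.match` only tries the pattern at the start of the string.
Here the string doesn't start with a match, so the call returns None.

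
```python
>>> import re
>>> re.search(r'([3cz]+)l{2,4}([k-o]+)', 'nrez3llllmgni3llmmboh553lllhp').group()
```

'z3llllm'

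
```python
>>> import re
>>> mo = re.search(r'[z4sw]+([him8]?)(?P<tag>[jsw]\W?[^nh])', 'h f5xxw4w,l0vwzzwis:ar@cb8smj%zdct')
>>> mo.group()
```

'w4w,l'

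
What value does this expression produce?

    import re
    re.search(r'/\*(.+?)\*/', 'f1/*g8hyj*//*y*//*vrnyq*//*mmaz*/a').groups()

('g8hyj',)

The `?` after the quantifier makes it lazy — it takes as little as possible before letting the rest of the pattern try.
`re.search` tries every starting position until one works.
The match spans [2:11] → '/*g8hyj*/'.
Captured: group 1 = 'g8hyj'.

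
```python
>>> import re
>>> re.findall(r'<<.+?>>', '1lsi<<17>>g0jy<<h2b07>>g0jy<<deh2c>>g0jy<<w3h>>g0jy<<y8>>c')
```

The `?` after the quantifier makes it lazy — it takes as little as possible before letting the rest of the pattern try.
No capturing groups, so `findall` returns the 5 full match strings.

['<<17>>', '<<h2b07>>', '<<deh2c>>', '<<w3h>>', '<<y8>>']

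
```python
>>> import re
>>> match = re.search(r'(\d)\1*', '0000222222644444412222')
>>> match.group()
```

The backreference `\1` re-matches whatever the first group consumed, character for character.
`re.search` tries every starting position until one works.
The match spans [0:4] → '0000'.
Captured: group 1 = '0'.

'0000'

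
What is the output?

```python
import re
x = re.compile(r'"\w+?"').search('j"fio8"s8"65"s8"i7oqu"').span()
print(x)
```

(1, 7)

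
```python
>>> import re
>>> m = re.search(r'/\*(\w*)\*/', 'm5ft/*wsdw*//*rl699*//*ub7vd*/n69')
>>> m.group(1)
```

'wsdw'

`re.search` tries every starting position until one works.
The match spans [4:12] → '/*wsdw*/'.
Captured: group 1 = 'wsdw'.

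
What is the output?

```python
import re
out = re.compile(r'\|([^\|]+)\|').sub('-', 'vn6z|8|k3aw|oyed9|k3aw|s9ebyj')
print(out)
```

vn6z-k3aw-k3aw|s9ebyj

Each match is replaced by '-'.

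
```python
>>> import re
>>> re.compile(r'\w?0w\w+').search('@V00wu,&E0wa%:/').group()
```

'00wu'

This matches optionally a word character, then the literal '0w'; then one or more of a word character.
`search` walks the string left to right and returns the first match it finds.
The match spans [2:6] → '00wu'.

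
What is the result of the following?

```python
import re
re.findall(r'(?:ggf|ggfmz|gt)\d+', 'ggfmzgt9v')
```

['gt9']

Since nothing is captured, `findall` lists the 1 matched substring directly.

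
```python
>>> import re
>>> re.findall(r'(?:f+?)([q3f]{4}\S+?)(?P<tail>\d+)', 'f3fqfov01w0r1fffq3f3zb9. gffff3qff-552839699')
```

Pattern: one or more of a literal 'f' (lazy) (non-capturing group); then exactly 4 of one of [q3f], then one or more of a non-whitespace character (lazy) (captured); then one or more of a digit (captured as 'tail').
Because the quantifier is non-greedy, it stops expanding at the earliest point where the rest of the pattern can succeed.
Matches: at [0:9] match 'f3fqfov01', groups = ('3fqfov', '01'); at [13:20] match 'fffq3f3', groups = ('ffq3f', '3'); at [26:44] match 'ffff3qff-552839699', groups = ('fff3qff-', '552839699').
2 groups means each result is a tuple of 2 captured strings — 3 here.

[('3fqfov', '01'), ('ffq3f', '3'), ('fff3qff-', '552839699')]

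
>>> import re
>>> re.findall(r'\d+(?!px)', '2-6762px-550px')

['2', '676', '55']

Because the assertion is negative and zero-width, positions next to the forbidden text are skipped.
With no groups in the pattern, `findall` gives back each whole match — 3 here.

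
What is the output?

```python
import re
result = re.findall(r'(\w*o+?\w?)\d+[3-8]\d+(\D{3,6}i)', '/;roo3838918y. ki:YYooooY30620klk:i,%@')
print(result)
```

The pattern matches zero or more of a word character, then one or more of the literal 'o' (lazy), then optionally a word character (captured); then one or more of a digit, then a character in [3-8], then one or more of a digit; then 3 to 6 of a non-digit, then a literal 'i' (captured).
`findall` packs the 2 group values into a tuple for every match.

[('roo3', 'y. ki'), ('YYooooY', 'klk:i')]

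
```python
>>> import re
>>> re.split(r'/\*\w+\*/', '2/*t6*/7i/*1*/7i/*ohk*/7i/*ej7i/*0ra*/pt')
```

['2', '7i', '7i', '7i/*ej7i', 'pt']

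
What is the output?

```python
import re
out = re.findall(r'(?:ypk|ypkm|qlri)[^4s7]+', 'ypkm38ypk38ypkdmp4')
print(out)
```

Matches: at [0:17] → 'ypkm38ypk38ypkdmp'.
With no groups in the pattern, `findall` gives back each whole match — 1 here.

['ypkm38ypk38ypkdmp']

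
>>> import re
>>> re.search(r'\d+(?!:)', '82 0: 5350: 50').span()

(0, 2)

A negative assertion filters positions out without eating any characters.
The match spans [0:2] → '82'.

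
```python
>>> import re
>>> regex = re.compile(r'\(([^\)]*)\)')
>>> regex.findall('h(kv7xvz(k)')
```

['kv7xvz(k']

Scanning left to right: at [1:11] match '(kv7xvz(k)', group 1 = 'kv7xvz(k'.
Because there's exactly one group, `findall` drops the full match and keeps group 1 from the one hit.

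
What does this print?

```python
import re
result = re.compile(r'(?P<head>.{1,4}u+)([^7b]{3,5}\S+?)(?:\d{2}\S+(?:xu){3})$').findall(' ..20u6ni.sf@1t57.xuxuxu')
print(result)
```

[('..20u', '6ni.sf@1t')]

`findall` packs the 2 group values into a tuple for every match.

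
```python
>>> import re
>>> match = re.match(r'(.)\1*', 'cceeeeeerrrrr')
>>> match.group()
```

`re.match` won't scan ahead — the pattern has to work from the very first character.
The match spans [0:2] → 'cc'.

'cc'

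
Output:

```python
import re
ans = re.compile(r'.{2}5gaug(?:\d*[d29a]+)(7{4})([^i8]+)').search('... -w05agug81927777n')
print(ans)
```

The pattern matches exactly 2 of any character, then the literal '5g', then the literal 'aug'; then zero or more of a digit, then one or more of one of [d29a] (non-capturing group); then exactly 4 of a literal '7' (captured); then one or more of any character except [i8] (captured).
`re.search` tries every starting position until one works.
Here nothing in the string fits, so the call returns None.

None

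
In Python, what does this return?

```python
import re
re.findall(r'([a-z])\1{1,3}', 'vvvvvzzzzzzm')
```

['v', 'z', 'z']

The backreference `\1` re-matches whatever the first group consumed, character for character.
Matches: at [0:4] match 'vvvv', group 1 = 'v'; at [5:9] match 'zzzz', group 1 = 'z'; at [9:11] match 'zz', group 1 = 'z'.
Because there's exactly one group, `findall` drops the full match and keeps group 1 from each hit.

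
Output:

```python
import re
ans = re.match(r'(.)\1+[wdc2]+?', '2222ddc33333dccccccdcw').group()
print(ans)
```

2222d

A backreference is literal: `\1` must see the identical characters the first group matched.
`re.match` only tries the pattern at the start of the string.
The match spans [0:5] → '2222d'.
Captured: group 1 = '2'.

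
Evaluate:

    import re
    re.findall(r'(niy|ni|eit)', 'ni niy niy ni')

`|` is ordered: at each position the engine commits to the first alternative that works.
Matches: at [0:2] match 'ni', group 1 = 'ni'; at [3:6] match 'niy', group 1 = 'niy'; at [7:10] match 'niy', group 1 = 'niy'; at [11:13] match 'ni', group 1 = 'ni'.
Because there's exactly one group, `findall` drops the full match and keeps group 1 from each hit.

['ni', 'niy', 'niy', 'ni']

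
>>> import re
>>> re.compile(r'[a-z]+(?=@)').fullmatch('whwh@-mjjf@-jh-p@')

None

`fullmatch` succeeds only if the pattern covers the string from start to end.
Here the pattern can't cover the whole string, so the call returns None.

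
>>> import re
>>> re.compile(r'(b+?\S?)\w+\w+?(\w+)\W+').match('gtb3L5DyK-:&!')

Pattern: one or more of the literal 'b' (lazy), then optionally a non-whitespace character (captured); then one or more of a word character, then one or more of a word character (lazy); then one or more of a word character (captured); then one or more of a non-word character.
With `match`, the pattern is implicitly anchored at the beginning.
Here the string doesn't start with a match, so the call returns None.

None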